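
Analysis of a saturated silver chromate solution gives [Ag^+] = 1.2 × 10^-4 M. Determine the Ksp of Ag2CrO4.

Ag2CrO4(s) ⇌ 2 Ag^+(aq) + CrO4^2-(aq)
Stoichiometry gives [CrO4^2-] = (1/2)[Ag^+] = 6.00 × 10^-5 M.
Ksp = [Ag^+]^2[CrO4^2-]
Ksp = (1.2 × 10^-4)^2 × 6.00 x 10^-5 = 8.6 × 10^-13

Ksp ≈ 8.6e-13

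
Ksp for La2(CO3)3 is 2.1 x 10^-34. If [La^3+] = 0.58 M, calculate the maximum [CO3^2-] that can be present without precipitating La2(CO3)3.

[CO3^2-] = 8.5 x 10^-12 M

La2(CO3)3(s) <=> 2 La^3+ + 3 CO3^2-
Ksp = [La^3+]^2[CO3^2-]^3
Precipitation begins when Q = Ksp. With [La^3+] = 0.58 M:
2.1 x 10^-34 = (0.58)^2 × [CO3^2-]^3
[CO3^2-] = (2.1 x 10^-34 / 3.36 x 10^-1)^(1/3) = 8.5 × 10^-12 M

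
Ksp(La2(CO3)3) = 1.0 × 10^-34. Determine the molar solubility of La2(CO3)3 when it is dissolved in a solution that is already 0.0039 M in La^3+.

La2(CO3)3(s) <=> 2 La^3+(aq) + 3 CO3^2-(aq)
Ksp = [La^3+]^2[CO3^2-]^3
If s mol/L dissolves here, [La^3+] = 0.0039 + 2s ≈ 0.0039, [CO3^2-] = 3s (Ksp is small, so little additional dissolves).
Ksp ≈ (0.0039)^2 × (3s)^3
s = 6.2 × 10^-11 M
Check: 2s = 1.2 × 10^-10 ≪ 0.0039, so the approximation is valid.

s = 6.2e-11 M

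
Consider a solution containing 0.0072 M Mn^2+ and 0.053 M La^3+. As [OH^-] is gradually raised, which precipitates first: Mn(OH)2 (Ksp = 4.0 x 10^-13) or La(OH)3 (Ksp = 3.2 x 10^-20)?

La(OH)3

Precipitation of each salt starts when its ion product equals its Ksp.
For Mn(OH)2: 4.0 x 10^-13 = 0.0072 × [OH^-]^2  ⇒  [OH^-] = 7.5 × 10^-6 M.
For La(OH)3: 3.2 x 10^-20 = 0.053 × [OH^-]^3  ⇒  [OH^-] = 8.5 × 10^-7 M.
The salt with the lower threshold [OH^-] precipitates first: La(OH)3.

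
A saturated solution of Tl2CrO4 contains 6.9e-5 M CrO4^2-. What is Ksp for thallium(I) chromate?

1.3 × 10^-12

Tl2CrO4(s) ⇌ 2 Tl^+(aq) + CrO4^2-(aq)
Stoichiometry gives [Tl^+] = (2/1)[CrO4^2-] = 1.38 x 10^-4 M.
Ksp = [Tl^+]^2[CrO4^2-]
Ksp = (1.38 x 10^-4)^2 × 6.9 × 10^-5 = 1.3 × 10^-12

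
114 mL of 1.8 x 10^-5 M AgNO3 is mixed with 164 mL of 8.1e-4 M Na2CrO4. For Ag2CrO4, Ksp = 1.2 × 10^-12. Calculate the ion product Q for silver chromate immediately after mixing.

Total volume = 114 + 164 = 278 mL.
[Ag^+] = 1.8 × 10^-5 × (114/278) = 7.38 × 10^-6 M
[CrO4^2-] = 8.1 × 10^-4 × (164/278) = 4.78 × 10^-4 M
Ag2CrO4(s) ⇌ 2 Ag^+(aq) + CrO4^2-(aq), so Q = [Ag^+]^2[CrO4^2-]
Q = (7.38 × 10^-6)^2(4.78 × 10^-4) = 2.6 x 10^-14
Q < Ksp, so no precipitate of Ag2CrO4 forms.

Q = 2.6 × 10^-14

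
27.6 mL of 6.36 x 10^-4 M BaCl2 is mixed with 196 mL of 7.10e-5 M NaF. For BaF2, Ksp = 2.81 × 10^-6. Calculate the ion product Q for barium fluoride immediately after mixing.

Q ≈ 3.04 x 10^-13

Total volume = 27.6 + 196 = 223.6 mL.
[Ba^2+] = 6.36 x 10^-4 × (27.6/223.6) = 7.850 × 10^-5 M
[F^-] = 7.10 × 10^-5 × (196/223.6) = 6.224 × 10^-5 M
BaF2(s) <=> Ba^2+ + 2 F^-, so Q = [Ba^2+][F^-]^2
Q = (7.850 x 10^-5)(6.224 × 10^-5)^2 = 3.04 × 10^-13
Q < Ksp, so no precipitate of BaF2 forms.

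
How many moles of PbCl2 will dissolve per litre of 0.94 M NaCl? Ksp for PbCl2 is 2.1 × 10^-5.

PbCl2(s) <=> Pb^2+ + 2 Cl^-
Ksp = [Pb^2+][Cl^-]^2
Let s = moles of PbCl2 that dissolve per litre. [Pb^2+] = s, [Cl^-] = 0.94 + 2s ≈ 0.94 (Ksp is small, so little additional dissolves).
Ksp ≈ s × (0.94)^2
s = 2.4 × 10^-5 M
Check: 2s = 4.8 x 10^-5 ≪ 0.94, so the approximation is valid.

s = 2.4 × 10^-5 M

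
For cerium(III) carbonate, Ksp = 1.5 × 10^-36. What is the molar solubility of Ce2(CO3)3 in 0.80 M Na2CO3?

s = 8.6 x 10^-19 M

Ce2(CO3)3(s) ⇌ 2 Ce^3+(aq) + 3 CO3^2-(aq)
Ksp = [Ce^3+]^2[CO3^2-]^3
If s mol/L dissolves here, [Ce^3+] = 2s, [CO3^2-] = 0.80 + 3s ≈ 0.80 (common-ion effect: CO3^2- is already 0.80 M).
Ksp ≈ (2s)^2 × (0.80)^3
s = 8.6 × 10^-19 M
Check: 3s = 2.6 × 10^-18 ≪ 0.80, so the approximation is valid.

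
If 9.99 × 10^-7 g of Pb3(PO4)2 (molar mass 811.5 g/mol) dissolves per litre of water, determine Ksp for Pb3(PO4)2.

Ksp = 3.05 × 10^-43

Molar solubility s = (9.99 x 10^-7 g/L) / (811.5 g/mol) = 1.231 × 10^-9 M.
Pb3(PO4)2(s) ⇌ 3 Pb^2+ + 2 PO4^3-
If s mol/L of Pb3(PO4)2 dissolves, [Pb^2+] = 3s and [PO4^3-] = 2s.
Ksp = [Pb^2+]^3[PO4^3-]^2
So Ksp = (3s)^3 × (2s)^2 = 108s^5
Ksp = 108 × (1.231 x 10^-9)^5 = 3.05 × 10^-43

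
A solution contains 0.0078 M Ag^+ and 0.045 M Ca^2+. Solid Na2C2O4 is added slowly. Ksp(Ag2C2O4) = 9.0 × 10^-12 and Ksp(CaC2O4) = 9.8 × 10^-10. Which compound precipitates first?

Precipitation of each salt starts when its ion product equals its Ksp.
For Ag2C2O4: 9.0 × 10^-12 = (0.0078)^2 × [C2O4^2-]  ⇒  [C2O4^2-] = 1.5 × 10^-7 M.
For CaC2O4: 9.8 × 10^-10 = 0.045 × [C2O4^2-]  ⇒  [C2O4^2-] = 2.2 x 10^-8 M.
The salt with the lower threshold [C2O4^2-] precipitates first: CaC2O4.

CaC2O4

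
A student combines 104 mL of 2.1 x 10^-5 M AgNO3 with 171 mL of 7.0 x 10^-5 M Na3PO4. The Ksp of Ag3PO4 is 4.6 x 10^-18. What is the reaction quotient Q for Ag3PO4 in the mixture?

2.2 × 10^-20

Total volume = 104 + 171 = 275 mL.
[Ag^+] = 2.1 x 10^-5 × (104/275) = 7.94 x 10^-6 M
[PO4^3-] = 7.0 × 10^-5 × (171/275) = 4.35 x 10^-5 M
Ag3PO4(s) <=> 3 Ag^+ + PO4^3-, so Q = [Ag^+]^3[PO4^3-]
Q = (7.94 x 10^-6)^3(4.35 × 10^-5) = 2.2 × 10^-20
Q < Ksp, so no precipitate of Ag3PO4 forms.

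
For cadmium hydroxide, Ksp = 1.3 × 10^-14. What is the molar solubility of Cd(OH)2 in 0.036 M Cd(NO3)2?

Cd(OH)2(s) ⇌ Cd^2+(aq) + 2 OH^-(aq)
Ksp = [Cd^2+][OH^-]^2
If s mol/L dissolves here, [Cd^2+] = 0.036 + s ≈ 0.036, [OH^-] = 2s (since Cd^2+ from Cd(NO3)2 dominates).
Ksp ≈ 0.036 × (2s)^2
s = 3.0 x 10^-7 M
Check: s = 3.0 × 10^-7 ≪ 0.036, so the approximation is valid.

s ≈ 3.0 × 10^-7 M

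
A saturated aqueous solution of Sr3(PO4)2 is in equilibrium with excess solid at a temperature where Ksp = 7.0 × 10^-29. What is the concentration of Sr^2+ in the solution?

2.8e-6 M

Sr3(PO4)2(s) ⇌ 3 Sr^2+ + 2 PO4^3-
Ksp = [Sr^2+]^3[PO4^3-]^2
With molar solubility s: [Sr^2+] = 3s, [PO4^3-] = 2s.
Ksp = (3s)^3(2s)^2 = 108s^5
s = (7.0 × 10^-29 / 108)^(1/5) = 9.17 × 10^-7 M
[Sr^2+] = 3s = 2.8 × 10^-6 M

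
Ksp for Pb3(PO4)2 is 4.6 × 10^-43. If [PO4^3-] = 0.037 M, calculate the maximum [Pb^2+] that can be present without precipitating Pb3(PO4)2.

Pb3(PO4)2(s) ⇌ 3 Pb^2+(aq) + 2 PO4^3-(aq)
Ksp = [Pb^2+]^3[PO4^3-]^2
Precipitation begins when Q = Ksp. With [PO4^3-] = 0.037 M:
4.6 × 10^-43 = (0.037)^2 × [Pb^2+]^3
[Pb^2+] = (4.6 × 10^-43 / 1.37 × 10^-3)^(1/3) = 7.0 × 10^-14 M

[Pb^2+] = 7.0 × 10^-14 M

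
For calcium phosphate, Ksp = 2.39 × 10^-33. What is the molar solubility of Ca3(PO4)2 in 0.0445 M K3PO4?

s ≈ 3.55 × 10^-11 M

Ca3(PO4)2(s) ⇌ 3 Ca^2+(aq) + 2 PO4^3-(aq)
Ksp = [Ca^2+]^3[PO4^3-]^2
If s mol/L dissolves here, [Ca^2+] = 3s, [PO4^3-] = 0.0445 + 2s ≈ 0.0445 (Ksp is small, so little additional dissolves).
Ksp ≈ (3s)^3 × (0.0445)^2
s = 3.55 × 10^-11 M
Check: 2s = 7.1 × 10^-11 ≪ 0.0445, so the approximation is valid.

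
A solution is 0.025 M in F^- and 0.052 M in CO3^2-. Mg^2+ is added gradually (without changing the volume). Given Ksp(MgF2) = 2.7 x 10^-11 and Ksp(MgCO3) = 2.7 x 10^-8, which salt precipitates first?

Precipitation of each salt starts when its ion product equals its Ksp.
For MgF2: 2.7 x 10^-11 = (0.025)^2 × [Mg^2+]  ⇒  [Mg^2+] = 4.3 × 10^-8 M.
For MgCO3: 2.7 x 10^-8 = 0.052 × [Mg^2+]  ⇒  [Mg^2+] = 5.2 x 10^-7 M.
The salt with the lower threshold [Mg^2+] precipitates first: MgF2.

MgF2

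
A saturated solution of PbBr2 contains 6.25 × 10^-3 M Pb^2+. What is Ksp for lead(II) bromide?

PbBr2(s) <=> Pb^2+ + 2 Br^-
Stoichiometry gives [Br^-] = (2/1)[Pb^2+] = 1.250 × 10^-2 M.
Ksp = [Pb^2+][Br^-]^2
Ksp = 6.25 x 10^-3 × (1.250 × 10^-2)^2 = 9.77 × 10^-7

Ksp = 9.77 x 10^-7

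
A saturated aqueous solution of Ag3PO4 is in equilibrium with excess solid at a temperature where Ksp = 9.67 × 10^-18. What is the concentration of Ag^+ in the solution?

[Ag^+] = 7.34e-5 M

Ag3PO4(s) ⇌ 3 Ag^+(aq) + PO4^3-(aq)
Ksp = [Ag^+]^3[PO4^3-]
If s mol/L of Ag3PO4 dissolves, [Ag^+] = 3s and [PO4^3-] = s.
Ksp = (3s)^3s = 27s^4
Solving, s = (9.67 × 10^-18/27)^(1/4) = 2.446 × 10^-5 M
[Ag^+] = 3s = 7.34 × 10^-5 M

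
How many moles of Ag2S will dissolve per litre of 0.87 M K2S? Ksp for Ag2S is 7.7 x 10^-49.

Ag2S(s) ⇌ 2 Ag^+ + S^2-
Ksp = [Ag^+]^2[S^2-]
Let s = moles of Ag2S that dissolve per litre. [Ag^+] = 2s, [S^2-] = 0.87 + s ≈ 0.87 (common-ion effect: S^2- is already 0.87 M).
Ksp ≈ (2s)^2 × 0.87
s = 4.7 × 10^-25 M
Check: s = 4.7 x 10^-25 ≪ 0.87, so the approximation is valid.

4.7e-25 M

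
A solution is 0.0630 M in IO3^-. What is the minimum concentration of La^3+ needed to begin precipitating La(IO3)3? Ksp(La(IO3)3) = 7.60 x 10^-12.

[La^3+] ≈ 3.04 x 10^-8 M

La(IO3)3(s) <=> La^3+(aq) + 3 IO3^-(aq)
Ksp = [La^3+][IO3^-]^3
Precipitation begins when Q = Ksp. With [IO3^-] = 0.0630 M:
7.60 x 10^-12 = (0.0630)^3 × [La^3+]
[La^3+] = (7.60 x 10^-12 / 2.500 × 10^-4) = 3.04 × 10^-8 M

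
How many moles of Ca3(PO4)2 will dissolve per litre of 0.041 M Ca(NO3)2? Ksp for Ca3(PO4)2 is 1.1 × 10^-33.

Ca3(PO4)2(s) <=> 3 Ca^2+(aq) + 2 PO4^3-(aq)
Ksp = [Ca^2+]^3[PO4^3-]^2
Let s be the molar solubility in this solution. [Ca^2+] = 0.041 + 3s ≈ 0.041, [PO4^3-] = 2s (Ksp is small, so little additional dissolves).
Ksp ≈ (0.041)^3 × (2s)^2
s = 2.0 x 10^-15 M
Check: 3s = 6.0 x 10^-15 ≪ 0.041, so the approximation is valid.

2.0 x 10^-15 M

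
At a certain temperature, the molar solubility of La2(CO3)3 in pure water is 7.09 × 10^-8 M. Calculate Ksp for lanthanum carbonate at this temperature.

La2(CO3)3(s) <=> 2 La^3+ + 3 CO3^2-
For each mole of La2(CO3)3 that dissolves: [La^3+] = 2s, [CO3^2-] = 3s.
Ksp = [La^3+]^2[CO3^2-]^3
Ksp = (2s)^2(3s)^3 = 108s^5
Ksp = 108 × (7.09 × 10^-8)^5 = 1.93 x 10^-34

Ksp = 1.93e-34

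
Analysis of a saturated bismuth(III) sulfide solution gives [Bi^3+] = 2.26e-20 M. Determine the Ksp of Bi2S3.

Bi2S3(s) ⇌ 2 Bi^3+ + 3 S^2-
Stoichiometry gives [S^2-] = (3/2)[Bi^3+] = 3.390 × 10^-20 M.
Ksp = [Bi^3+]^2[S^2-]^3
Ksp = (2.26 x 10^-20)^2 × (3.390 × 10^-20)^3 = 1.99 × 10^-98

Ksp ≈ 1.99 × 10^-98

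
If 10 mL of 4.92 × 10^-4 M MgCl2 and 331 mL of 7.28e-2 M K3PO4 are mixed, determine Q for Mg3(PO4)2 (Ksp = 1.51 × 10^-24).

Total volume = 10 + 331 = 341 mL.
[Mg^2+] = 4.92 x 10^-4 × (10/341) = 1.443 × 10^-5 M
[PO4^3-] = 7.28 × 10^-2 × (331/341) = 7.067 × 10^-2 M
Mg3(PO4)2(s) ⇌ 3 Mg^2+(aq) + 2 PO4^3-(aq), so Q = [Mg^2+]^3[PO4^3-]^2
Q = (1.443 x 10^-5)^3(7.067 × 10^-2)^2 = 1.50 x 10^-17
Q > Ksp, so Mg3(PO4)2 will precipitate.

1.50 x 10^-17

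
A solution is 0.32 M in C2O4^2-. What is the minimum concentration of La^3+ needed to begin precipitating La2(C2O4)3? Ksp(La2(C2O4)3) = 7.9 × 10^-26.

La2(C2O4)3(s) ⇌ 2 La^3+ + 3 C2O4^2-
Ksp = [La^3+]^2[C2O4^2-]^3
Precipitation begins when Q = Ksp. With [C2O4^2-] = 0.32 M:
7.9 × 10^-26 = (0.32)^3 × [La^3+]^2
[La^3+] = (7.9 × 10^-26 / 3.28 × 10^-2)^(1/2) = 1.6 x 10^-12 M

1.6e-12 M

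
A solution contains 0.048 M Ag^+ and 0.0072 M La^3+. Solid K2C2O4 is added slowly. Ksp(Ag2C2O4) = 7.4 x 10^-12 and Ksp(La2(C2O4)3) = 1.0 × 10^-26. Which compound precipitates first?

Precipitation of each salt starts when its ion product equals its Ksp.
For Ag2C2O4: 7.4 x 10^-12 = (0.048)^2 × [C2O4^2-]  ⇒  [C2O4^2-] = 3.2 x 10^-9 M.
For La2(C2O4)3: 1.0 × 10^-26 = (0.0072)^2 × [C2O4^2-]^3  ⇒  [C2O4^2-] = 5.8 x 10^-8 M.
The salt with the lower threshold [C2O4^2-] precipitates first: Ag2C2O4.

Ag2C2O4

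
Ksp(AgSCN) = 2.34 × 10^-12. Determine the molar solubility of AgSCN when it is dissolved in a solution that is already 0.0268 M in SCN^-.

AgSCN(s) ⇌ Ag^+ + SCN^-
Ksp = [Ag^+][SCN^-]
If s mol/L dissolves here, [Ag^+] = s, [SCN^-] = 0.0268 + s ≈ 0.0268 (common-ion effect: SCN^- is already 0.0268 M).
Ksp ≈ s × 0.0268
s = 8.73 x 10^-11 M
Check: s = 8.7 × 10^-11 ≪ 0.0268, so the approximation is valid.

s = 8.73e-11 M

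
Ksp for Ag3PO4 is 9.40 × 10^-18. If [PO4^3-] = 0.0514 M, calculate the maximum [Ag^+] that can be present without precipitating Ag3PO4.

Ag3PO4(s) <=> 3 Ag^+(aq) + PO4^3-(aq)
Ksp = [Ag^+]^3[PO4^3-]
Precipitation begins when Q = Ksp. With [PO4^3-] = 0.0514 M:
9.40 × 10^-18 = (0.0514) × [Ag^+]^3
[Ag^+] = (9.40 × 10^-18 / 5.14 × 10^-2)^(1/3) = 5.68 x 10^-6 M

[Ag^+] = 5.68 × 10^-6 M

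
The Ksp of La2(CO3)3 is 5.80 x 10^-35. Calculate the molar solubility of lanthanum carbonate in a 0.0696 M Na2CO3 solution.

La2(CO3)3(s) ⇌ 2 La^3+ + 3 CO3^2-
Ksp = [La^3+]^2[CO3^2-]^3
Let s = moles of La2(CO3)3 that dissolve per litre. [La^3+] = 2s, [CO3^2-] = 0.0696 + 3s ≈ 0.0696 (common-ion effect: CO3^2- is already 0.0696 M).
Ksp ≈ (2s)^2 × (0.0696)^3
s = 2.07 x 10^-16 M
Check: 3s = 6.2 × 10^-16 ≪ 0.0696, so the approximation is valid.

2.07e-16 M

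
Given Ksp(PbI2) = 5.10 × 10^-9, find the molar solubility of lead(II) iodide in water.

PbI2(s) ⇌ Pb^2+(aq) + 2 I^-(aq)
Ksp = [Pb^2+][I^-]^2
With molar solubility s: [Pb^2+] = s, [I^-] = 2s.
So Ksp = s × (2s)^2 = 4s^3
s^3 = 5.10 × 10^-9 / 4, so s = 1.08 × 10^-3 M

1.08e-3 M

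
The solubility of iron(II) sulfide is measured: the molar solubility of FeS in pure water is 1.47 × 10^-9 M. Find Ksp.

FeS(s) ⇌ Fe^2+ + S^2-
With molar solubility s: [Fe^2+] = s, [S^2-] = s.
Ksp = [Fe^2+][S^2-]
Ksp = (s)(s) = s^2
With s = 1.47 × 10^-9: Ksp = 2.16 × 10^-18

2.16 × 10^-18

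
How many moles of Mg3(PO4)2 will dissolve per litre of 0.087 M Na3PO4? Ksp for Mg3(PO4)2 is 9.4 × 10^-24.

s = 3.6 x 10^-8 M

Mg3(PO4)2(s) ⇌ 3 Mg^2+ + 2 PO4^3-
Ksp = [Mg^2+]^3[PO4^3-]^2
Let s = moles of Mg3(PO4)2 that dissolve per litre. [Mg^2+] = 3s, [PO4^3-] = 0.087 + 2s ≈ 0.087 (since PO4^3- from Na3PO4 dominates).
Ksp ≈ (3s)^3 × (0.087)^2
s = 3.6 × 10^-8 M
Check: 2s = 7.2 × 10^-8 ≪ 0.087, so the approximation is valid.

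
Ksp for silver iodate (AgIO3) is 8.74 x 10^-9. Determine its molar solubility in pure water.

9.35 × 10^-5 M

AgIO3(s) ⇌ Ag^+ + IO3^-
Ksp = [Ag^+][IO3^-]
With molar solubility s: [Ag^+] = s, [IO3^-] = s.
Ksp = s × s = s^2
s = (8.74 x 10^-9)^(1/2) = 9.35 × 10^-5 M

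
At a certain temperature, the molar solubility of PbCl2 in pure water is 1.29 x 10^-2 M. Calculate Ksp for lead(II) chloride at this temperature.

PbCl2(s) ⇌ Pb^2+ + 2 Cl^-
For each mole of PbCl2 that dissolves: [Pb^2+] = s, [Cl^-] = 2s.
Ksp = [Pb^2+][Cl^-]^2
So Ksp = s × (2s)^2 = 4s^3
Ksp = 4 × (1.29 × 10^-2)^3 = 8.59 x 10^-6

Ksp = 8.59e-6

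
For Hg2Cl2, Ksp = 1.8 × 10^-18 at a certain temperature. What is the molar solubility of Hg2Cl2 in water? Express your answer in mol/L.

7.7e-7 M

Hg2Cl2(s) ⇌ Hg2^2+ + 2 Cl^-
Ksp = [Hg2^2+][Cl^-]^2
Let s = molar solubility. Then [Hg2^2+] = s and [Cl^-] = 2s.
Ksp = s(2s)^2 = 4s^3
s = (1.8 × 10^-18 / 4)^(1/3) = 7.7 × 10^-7 M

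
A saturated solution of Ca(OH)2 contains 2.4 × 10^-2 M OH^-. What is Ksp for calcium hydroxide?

Ca(OH)2(s) ⇌ Ca^2+ + 2 OH^-
Stoichiometry gives [Ca^2+] = (1/2)[OH^-] = 1.20 × 10^-2 M.
Ksp = [Ca^2+][OH^-]^2
Ksp = 1.20 × 10^-2 × (2.4 × 10^-2)^2 = 6.9 × 10^-6

Ksp = 6.9e-6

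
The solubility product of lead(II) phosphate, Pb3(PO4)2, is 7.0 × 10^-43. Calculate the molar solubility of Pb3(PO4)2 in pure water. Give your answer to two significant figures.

Pb3(PO4)2(s) ⇌ 3 Pb^2+(aq) + 2 PO4^3-(aq)
Ksp = [Pb^2+]^3[PO4^3-]^2
With molar solubility s: [Pb^2+] = 3s, [PO4^3-] = 2s.
Substituting: Ksp = (3s)^3(2s)^2 = 108s^5
s = (7.0 × 10^-43 / 108)^(1/5) = 1.5 × 10^-9 M

s = 1.5e-9 M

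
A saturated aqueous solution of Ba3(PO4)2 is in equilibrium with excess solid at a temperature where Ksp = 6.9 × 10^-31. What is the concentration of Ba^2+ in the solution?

Ba3(PO4)2(s) <=> 3 Ba^2+(aq) + 2 PO4^3-(aq)
Ksp = [Ba^2+]^3[PO4^3-]^2
If s mol/L of Ba3(PO4)2 dissolves, [Ba^2+] = 3s and [PO4^3-] = 2s.
So Ksp = (3s)^3 × (2s)^2 = 108s^5
s = (6.9 × 10^-31 / 108)^(1/5) = 3.64 × 10^-7 M
[Ba^2+] = 3s = 1.1 × 10^-6 M

[Ba^2+] = 1.1e-6 M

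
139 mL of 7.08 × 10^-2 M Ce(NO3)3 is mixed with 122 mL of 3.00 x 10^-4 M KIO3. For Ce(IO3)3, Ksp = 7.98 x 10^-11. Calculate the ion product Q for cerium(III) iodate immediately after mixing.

Total volume = 139 + 122 = 261 mL.
[Ce^3+] = 7.08 × 10^-2 × (139/261) = 3.771 x 10^-2 M
[IO3^-] = 3.00 × 10^-4 × (122/261) = 1.402 × 10^-4 M
Ce(IO3)3(s) <=> Ce^3+ + 3 IO3^-, so Q = [Ce^3+][IO3^-]^3
Q = (3.771 × 10^-2)(1.402 × 10^-4)^3 = 1.04 × 10^-13
Q < Ksp, so no precipitate of Ce(IO3)3 forms.

1.04 x 10^-13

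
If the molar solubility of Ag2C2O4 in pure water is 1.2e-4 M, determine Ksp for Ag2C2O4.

6.9 × 10^-12

Ag2C2O4(s) ⇌ 2 Ag^+ + C2O4^2-
Let s = molar solubility. Then [Ag^+] = 2s and [C2O4^2-] = s.
Ksp = [Ag^+]^2[C2O4^2-]
So Ksp = (2s)^2 × s = 4s^3
Ksp = 4 × (1.2 × 10^-4)^3 = 6.9 × 10^-12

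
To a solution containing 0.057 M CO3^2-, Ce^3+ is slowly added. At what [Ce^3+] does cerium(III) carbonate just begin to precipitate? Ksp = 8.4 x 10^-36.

Ce2(CO3)3(s) ⇌ 2 Ce^3+(aq) + 3 CO3^2-(aq)
Ksp = [Ce^3+]^2[CO3^2-]^3
Precipitation begins when Q = Ksp. With [CO3^2-] = 0.057 M:
8.4 x 10^-36 = (0.057)^3 × [Ce^3+]^2
[Ce^3+] = (8.4 x 10^-36 / 1.85 x 10^-4)^(1/2) = 2.1 x 10^-16 M

[Ce^3+] ≈ 2.1 × 10^-16 M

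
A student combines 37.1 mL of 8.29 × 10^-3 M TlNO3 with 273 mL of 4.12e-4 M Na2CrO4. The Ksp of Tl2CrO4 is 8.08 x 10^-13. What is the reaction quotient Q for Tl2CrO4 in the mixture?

Total volume = 37.1 + 273 = 310.1 mL.
[Tl^+] = 8.29 x 10^-3 × (37.1/310.1) = 9.918 x 10^-4 M
[CrO4^2-] = 4.12 × 10^-4 × (273/310.1) = 3.627 x 10^-4 M
Tl2CrO4(s) <=> 2 Tl^+ + CrO4^2-, so Q = [Tl^+]^2[CrO4^2-]
Q = (9.918 × 10^-4)^2(3.627 × 10^-4) = 3.57 × 10^-10
Q > Ksp, so Tl2CrO4 will precipitate.

3.57e-10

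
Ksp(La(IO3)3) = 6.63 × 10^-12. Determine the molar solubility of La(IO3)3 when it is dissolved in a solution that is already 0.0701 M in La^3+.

s = 1.52 × 10^-4 M

La(IO3)3(s) <=> La^3+(aq) + 3 IO3^-(aq)
Ksp = [La^3+][IO3^-]^3
Let s = moles of La(IO3)3 that dissolve per litre. [La^3+] = 0.0701 + s ≈ 0.0701, [IO3^-] = 3s (Ksp is small, so little additional dissolves).
Ksp ≈ 0.0701 × (3s)^3
s = 1.52 × 10^-4 M
Check: s = 1.5 × 10^-4 ≪ 0.0701, so the approximation is valid.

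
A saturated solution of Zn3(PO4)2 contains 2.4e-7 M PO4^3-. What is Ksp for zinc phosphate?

2.7 × 10^-33

Zn3(PO4)2(s) ⇌ 3 Zn^2+(aq) + 2 PO4^3-(aq)
Stoichiometry gives [Zn^2+] = (3/2)[PO4^3-] = 3.60 x 10^-7 M.
Ksp = [Zn^2+]^3[PO4^3-]^2
Ksp = (3.60 × 10^-7)^3 × (2.4 × 10^-7)^2 = 2.7 x 10^-33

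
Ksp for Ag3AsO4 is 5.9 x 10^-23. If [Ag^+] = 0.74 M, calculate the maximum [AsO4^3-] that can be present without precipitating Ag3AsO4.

Ag3AsO4(s) ⇌ 3 Ag^+ + AsO4^3-
Ksp = [Ag^+]^3[AsO4^3-]
Precipitation begins when Q = Ksp. With [Ag^+] = 0.74 M:
5.9 x 10^-23 = (0.74)^3 × [AsO4^3-]
[AsO4^3-] = (5.9 x 10^-23 / 4.05 × 10^-1) = 1.5 × 10^-22 M

1.5 x 10^-22 M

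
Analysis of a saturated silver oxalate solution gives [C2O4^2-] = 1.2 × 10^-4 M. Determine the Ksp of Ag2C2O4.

Ksp ≈ 6.9 × 10^-12

Ag2C2O4(s) ⇌ 2 Ag^+(aq) + C2O4^2-(aq)
Stoichiometry gives [Ag^+] = (2/1)[C2O4^2-] = 2.40 × 10^-4 M.
Ksp = [Ag^+]^2[C2O4^2-]
Ksp = (2.40 x 10^-4)^2 × 1.2 x 10^-4 = 6.9 × 10^-12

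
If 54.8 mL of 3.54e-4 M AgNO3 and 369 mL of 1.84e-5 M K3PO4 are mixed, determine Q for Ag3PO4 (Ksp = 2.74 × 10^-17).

Total volume = 54.8 + 369 = 423.8 mL.
[Ag^+] = 3.54 × 10^-4 × (54.8/423.8) = 4.577 × 10^-5 M
[PO4^3-] = 1.84 × 10^-5 × (369/423.8) = 1.602 x 10^-5 M
Ag3PO4(s) ⇌ 3 Ag^+(aq) + PO4^3-(aq), so Q = [Ag^+]^3[PO4^3-]
Q = (4.577 x 10^-5)^3(1.602 × 10^-5) = 1.54 × 10^-18
Q < Ksp, so no precipitate of Ag3PO4 forms.

1.54 × 10^-18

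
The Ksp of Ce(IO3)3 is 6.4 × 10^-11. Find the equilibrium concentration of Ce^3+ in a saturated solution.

1.2 x 10^-3 M

Ce(IO3)3(s) ⇌ Ce^3+ + 3 IO3^-
Ksp = [Ce^3+][IO3^-]^3
Let s = molar solubility. Then [Ce^3+] = s and [IO3^-] = 3s.
Substituting: Ksp = s(3s)^3 = 27s^4
s = (6.4 × 10^-11 / 27)^(1/4) = 1.24 x 10^-3 M
[Ce^3+] = s = 1.2 x 10^-3 M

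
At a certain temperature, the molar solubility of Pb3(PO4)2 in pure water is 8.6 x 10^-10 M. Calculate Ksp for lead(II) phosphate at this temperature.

Ksp ≈ 5.1e-44

Pb3(PO4)2(s) <=> 3 Pb^2+(aq) + 2 PO4^3-(aq)
With molar solubility s: [Pb^2+] = 3s, [PO4^3-] = 2s.
Ksp = [Pb^2+]^3[PO4^3-]^2
Substituting: Ksp = (3s)^3(2s)^2 = 108s^5
Ksp = 108 × (8.6 × 10^-10)^5 = 5.1 x 10^-44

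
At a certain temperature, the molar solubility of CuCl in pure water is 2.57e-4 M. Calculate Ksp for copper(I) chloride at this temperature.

CuCl(s) <=> Cu^+(aq) + Cl^-(aq)
Let s = molar solubility. Then [Cu^+] = s and [Cl^-] = s.
Ksp = [Cu^+][Cl^-]
Ksp = (s)(s) = s^2
Ksp = (2.57 × 10^-4)^2 = 6.60 × 10^-8

Ksp ≈ 6.60 x 10^-8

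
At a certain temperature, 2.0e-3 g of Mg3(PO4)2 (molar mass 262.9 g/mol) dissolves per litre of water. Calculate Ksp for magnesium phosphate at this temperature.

Molar solubility s = (2.0 × 10^-3 g/L) / (262.9 g/mol) = 7.61 × 10^-6 M.
Mg3(PO4)2(s) ⇌ 3 Mg^2+ + 2 PO4^3-
With molar solubility s: [Mg^2+] = 3s, [PO4^3-] = 2s.
Ksp = [Mg^2+]^3[PO4^3-]^2
So Ksp = (3s)^3 × (2s)^2 = 108s^5
With s = 7.61 x 10^-6: Ksp = 2.8 x 10^-24

Ksp = 2.8e-24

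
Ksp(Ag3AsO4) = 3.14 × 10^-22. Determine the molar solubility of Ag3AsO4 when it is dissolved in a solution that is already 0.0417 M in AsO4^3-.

Ag3AsO4(s) ⇌ 3 Ag^+(aq) + AsO4^3-(aq)
Ksp = [Ag^+]^3[AsO4^3-]
Let s be the molar solubility in this solution. [Ag^+] = 3s, [AsO4^3-] = 0.0417 + s ≈ 0.0417 (since the AsO4^3- already present dominates).
Ksp ≈ (3s)^3 × 0.0417
s = 6.53 × 10^-8 M
Check: s = 6.5 × 10^-8 ≪ 0.0417, so the approximation is valid.

6.53 x 10^-8 M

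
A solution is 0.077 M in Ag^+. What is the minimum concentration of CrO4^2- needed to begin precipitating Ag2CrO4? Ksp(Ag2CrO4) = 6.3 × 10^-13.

Ag2CrO4(s) ⇌ 2 Ag^+(aq) + CrO4^2-(aq)
Ksp = [Ag^+]^2[CrO4^2-]
Precipitation begins when Q = Ksp. With [Ag^+] = 0.077 M:
6.3 × 10^-13 = (0.077)^2 × [CrO4^2-]
[CrO4^2-] = (6.3 × 10^-13 / 5.93 × 10^-3) = 1.1 × 10^-10 M

[CrO4^2-] ≈ 1.1 × 10^-10 M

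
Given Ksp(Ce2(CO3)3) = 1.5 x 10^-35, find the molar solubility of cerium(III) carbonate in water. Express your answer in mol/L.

Ce2(CO3)3(s) <=> 2 Ce^3+ + 3 CO3^2-
Ksp = [Ce^3+]^2[CO3^2-]^3
For each mole of Ce2(CO3)3 that dissolves: [Ce^3+] = 2s, [CO3^2-] = 3s.
Substituting: Ksp = (2s)^2(3s)^3 = 108s^5
s = (1.5 x 10^-35 / 108)^(1/5) = 4.3 × 10^-8 M

s ≈ 4.3e-8 M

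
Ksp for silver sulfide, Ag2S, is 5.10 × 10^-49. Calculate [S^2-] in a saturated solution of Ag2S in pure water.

5.03e-17 M

Ag2S(s) ⇌ 2 Ag^+ + S^2-
Ksp = [Ag^+]^2[S^2-]
If s mol/L of Ag2S dissolves, [Ag^+] = 2s and [S^2-] = s.
Substituting: Ksp = (2s)^2s = 4s^3
s^3 = 5.10 × 10^-49 / 4, so s = 5.033 × 10^-17 M
[S^2-] = s = 5.03 × 10^-17 M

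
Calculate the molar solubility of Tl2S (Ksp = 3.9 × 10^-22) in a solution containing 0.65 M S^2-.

s = 1.2 x 10^-11 M

Tl2S(s) ⇌ 2 Tl^+(aq) + S^2-(aq)
Ksp = [Tl^+]^2[S^2-]
If s mol/L dissolves here, [Tl^+] = 2s, [S^2-] = 0.65 + s ≈ 0.65 (since the S^2- already present dominates).
Ksp ≈ (2s)^2 × 0.65
s = 1.2 x 10^-11 M
Check: s = 1.2 × 10^-11 ≪ 0.65, so the approximation is valid.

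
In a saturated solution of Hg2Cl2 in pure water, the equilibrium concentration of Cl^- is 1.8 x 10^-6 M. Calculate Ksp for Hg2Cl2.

Hg2Cl2(s) ⇌ Hg2^2+(aq) + 2 Cl^-(aq)
Stoichiometry gives [Hg2^2+] = (1/2)[Cl^-] = 9.00 × 10^-7 M.
Ksp = [Hg2^2+][Cl^-]^2
Ksp = 9.00 × 10^-7 × (1.8 × 10^-6)^2 = 2.9 × 10^-18

2.9 × 10^-18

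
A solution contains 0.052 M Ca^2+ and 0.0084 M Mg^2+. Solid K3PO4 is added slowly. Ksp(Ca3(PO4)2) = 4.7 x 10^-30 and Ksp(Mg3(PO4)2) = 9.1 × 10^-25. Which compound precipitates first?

Ca3(PO4)2

Precipitation of each salt starts when its ion product equals its Ksp.
For Ca3(PO4)2: 4.7 x 10^-30 = (0.052)^3 × [PO4^3-]^2  ⇒  [PO4^3-] = 1.8 × 10^-13 M.
For Mg3(PO4)2: 9.1 × 10^-25 = (0.0084)^3 × [PO4^3-]^2  ⇒  [PO4^3-] = 1.2 × 10^-9 M.
The salt with the lower threshold [PO4^3-] precipitates first: Ca3(PO4)2.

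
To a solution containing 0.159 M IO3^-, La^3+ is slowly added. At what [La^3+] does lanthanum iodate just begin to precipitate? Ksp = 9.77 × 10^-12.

La(IO3)3(s) ⇌ La^3+ + 3 IO3^-
Ksp = [La^3+][IO3^-]^3
Precipitation begins when Q = Ksp. With [IO3^-] = 0.159 M:
9.77 × 10^-12 = (0.159)^3 × [La^3+]
[La^3+] = (9.77 × 10^-12 / 4.020 x 10^-3) = 2.43 × 10^-9 M

2.43 x 10^-9 M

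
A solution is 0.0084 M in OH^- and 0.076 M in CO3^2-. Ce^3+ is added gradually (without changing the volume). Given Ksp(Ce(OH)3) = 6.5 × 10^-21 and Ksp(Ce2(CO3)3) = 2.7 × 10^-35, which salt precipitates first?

Ce2(CO3)3

Precipitation of each salt starts when its ion product equals its Ksp.
For Ce(OH)3: 6.5 × 10^-21 = (0.0084)^3 × [Ce^3+]  ⇒  [Ce^3+] = 1.1 x 10^-14 M.
For Ce2(CO3)3: 2.7 × 10^-35 = (0.076)^3 × [Ce^3+]^2  ⇒  [Ce^3+] = 2.5 × 10^-16 M.
The salt with the lower threshold [Ce^3+] precipitates first: Ce2(CO3)3.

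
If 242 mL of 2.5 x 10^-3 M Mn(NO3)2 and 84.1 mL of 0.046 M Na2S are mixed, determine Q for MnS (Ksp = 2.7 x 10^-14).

2.2e-5

Total volume = 242 + 84.1 = 326.1 mL.
[Mn^2+] = 2.5 × 10^-3 × (242/326.1) = 1.86 × 10^-3 M
[S^2-] = 4.6 × 10^-2 × (84.1/326.1) = 1.19 x 10^-2 M
MnS(s) ⇌ Mn^2+(aq) + S^2-(aq), so Q = [Mn^2+][S^2-]
Q = (1.86 × 10^-3)(1.19 × 10^-2) = 2.2 x 10^-5
Q > Ksp, so MnS will precipitate.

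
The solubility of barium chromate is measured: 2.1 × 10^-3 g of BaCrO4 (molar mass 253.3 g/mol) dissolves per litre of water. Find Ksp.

Molar solubility s = (2.1 × 10^-3 g/L) / (253.3 g/mol) = 8.29 x 10^-6 M.
BaCrO4(s) <=> Ba^2+(aq) + CrO4^2-(aq)
Let s = molar solubility. Then [Ba^2+] = s and [CrO4^2-] = s.
Ksp = [Ba^2+][CrO4^2-]
Ksp = s × s = s^2
Ksp = (8.29 × 10^-6)^2 = 6.9 x 10^-11

Ksp ≈ 6.9 × 10^-11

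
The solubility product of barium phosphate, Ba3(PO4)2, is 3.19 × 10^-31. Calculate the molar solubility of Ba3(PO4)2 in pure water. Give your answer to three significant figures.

Ba3(PO4)2(s) ⇌ 3 Ba^2+(aq) + 2 PO4^3-(aq)
Ksp = [Ba^2+]^3[PO4^3-]^2
If s mol/L of Ba3(PO4)2 dissolves, [Ba^2+] = 3s and [PO4^3-] = 2s.
So Ksp = (3s)^3 × (2s)^2 = 108s^5
s = (3.19 × 10^-31 / 108)^(1/5) = 3.12 × 10^-7 M

s = 3.12 × 10^-7 M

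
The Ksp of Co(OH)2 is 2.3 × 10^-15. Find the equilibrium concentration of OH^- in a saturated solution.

Co(OH)2(s) ⇌ Co^2+(aq) + 2 OH^-(aq)
Ksp = [Co^2+][OH^-]^2
For each mole of Co(OH)2 that dissolves: [Co^2+] = s, [OH^-] = 2s.
So Ksp = s × (2s)^2 = 4s^3
s^3 = 2.3 × 10^-15 / 4, so s = 8.32 x 10^-6 M
[OH^-] = 2s = 1.7 × 10^-5 M

[OH^-] = 1.7 x 10^-5 M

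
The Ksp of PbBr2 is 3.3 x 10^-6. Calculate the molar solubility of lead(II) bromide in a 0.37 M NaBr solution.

PbBr2(s) ⇌ Pb^2+(aq) + 2 Br^-(aq)
Ksp = [Pb^2+][Br^-]^2
If s mol/L dissolves here, [Pb^2+] = s, [Br^-] = 0.37 + 2s ≈ 0.37 (Ksp is small, so little additional dissolves).
Ksp ≈ s × (0.37)^2
s = 2.4 x 10^-5 M
Check: 2s = 4.8 × 10^-5 ≪ 0.37, so the approximation is valid.

2.4 × 10^-5 M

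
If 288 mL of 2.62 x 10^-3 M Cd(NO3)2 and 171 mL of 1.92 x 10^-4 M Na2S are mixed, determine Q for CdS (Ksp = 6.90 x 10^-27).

Q = 1.18 × 10^-7

Total volume = 288 + 171 = 459 mL.
[Cd^2+] = 2.62 × 10^-3 × (288/459) = 1.644 × 10^-3 M
[S^2-] = 1.92 x 10^-4 × (171/459) = 7.153 × 10^-5 M
CdS(s) ⇌ Cd^2+ + S^2-, so Q = [Cd^2+][S^2-]
Q = (1.644 x 10^-3)(7.153 x 10^-5) = 1.18 x 10^-7
Q > Ksp, so CdS will precipitate.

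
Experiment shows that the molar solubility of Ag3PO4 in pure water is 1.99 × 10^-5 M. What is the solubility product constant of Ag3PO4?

Ag3PO4(s) ⇌ 3 Ag^+(aq) + PO4^3-(aq)
Let s = molar solubility. Then [Ag^+] = 3s and [PO4^3-] = s.
Ksp = [Ag^+]^3[PO4^3-]
Ksp = (3s)^3s = 27s^4
Ksp = 27 × (1.99 × 10^-5)^4 = 4.23 × 10^-18

Ksp ≈ 4.23e-18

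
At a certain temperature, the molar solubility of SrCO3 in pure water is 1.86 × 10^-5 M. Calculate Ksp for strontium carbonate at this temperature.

3.46e-10

SrCO3(s) ⇌ Sr^2+(aq) + CO3^2-(aq)
With molar solubility s: [Sr^2+] = s, [CO3^2-] = s.
Ksp = [Sr^2+][CO3^2-]
Ksp = s × s = s^2
Ksp = (1.86 × 10^-5)^2 = 3.46 × 10^-10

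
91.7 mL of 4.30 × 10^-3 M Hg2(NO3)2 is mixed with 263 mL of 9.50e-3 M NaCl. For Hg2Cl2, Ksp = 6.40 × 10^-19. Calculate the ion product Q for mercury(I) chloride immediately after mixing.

Total volume = 91.7 + 263 = 354.7 mL.
[Hg2^2+] = 4.30 × 10^-3 × (91.7/354.7) = 1.112 × 10^-3 M
[Cl^-] = 9.50 x 10^-3 × (263/354.7) = 7.044 × 10^-3 M
Hg2Cl2(s) ⇌ Hg2^2+ + 2 Cl^-, so Q = [Hg2^2+][Cl^-]^2
Q = (1.112 × 10^-3)(7.044 × 10^-3)^2 = 5.52 × 10^-8
Q > Ksp, so Hg2Cl2 will precipitate.

Q ≈ 5.52e-8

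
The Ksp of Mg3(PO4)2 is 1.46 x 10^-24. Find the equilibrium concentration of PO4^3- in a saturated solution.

[PO4^3-] ≈ 1.34 × 10^-5 M

Mg3(PO4)2(s) ⇌ 3 Mg^2+ + 2 PO4^3-
Ksp = [Mg^2+]^3[PO4^3-]^2
For each mole of Mg3(PO4)2 that dissolves: [Mg^2+] = 3s, [PO4^3-] = 2s.
Substituting: Ksp = (3s)^3(2s)^2 = 108s^5
s^5 = 1.46 x 10^-24 / 108, so s = 6.702 x 10^-6 M
[PO4^3-] = 2s = 1.34 x 10^-5 M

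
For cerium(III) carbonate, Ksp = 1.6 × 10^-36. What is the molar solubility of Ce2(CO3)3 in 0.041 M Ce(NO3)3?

Ce2(CO3)3(s) ⇌ 2 Ce^3+ + 3 CO3^2-
Ksp = [Ce^3+]^2[CO3^2-]^3
Let s = moles of Ce2(CO3)3 that dissolve per litre. [Ce^3+] = 0.041 + 2s ≈ 0.041, [CO3^2-] = 3s (Ksp is small, so little additional dissolves).
Ksp ≈ (0.041)^2 × (3s)^3
s = 3.3 × 10^-12 M
Check: 2s = 6.6 × 10^-12 ≪ 0.041, so the approximation is valid.

s = 3.3 x 10^-12 M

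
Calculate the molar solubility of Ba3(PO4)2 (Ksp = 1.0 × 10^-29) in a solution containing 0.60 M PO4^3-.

Ba3(PO4)2(s) ⇌ 3 Ba^2+ + 2 PO4^3-
Ksp = [Ba^2+]^3[PO4^3-]^2
Let s = moles of Ba3(PO4)2 that dissolve per litre. [Ba^2+] = 3s, [PO4^3-] = 0.60 + 2s ≈ 0.60 (common-ion effect: PO4^3- is already 0.60 M).
Ksp ≈ (3s)^3 × (0.60)^2
s = 1.0 x 10^-10 M
Check: 2s = 2.0 x 10^-10 ≪ 0.60, so the approximation is valid.

s ≈ 1.0e-10 M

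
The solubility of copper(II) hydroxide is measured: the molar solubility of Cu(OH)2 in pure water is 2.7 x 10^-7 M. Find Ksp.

Cu(OH)2(s) ⇌ Cu^2+(aq) + 2 OH^-(aq)
With molar solubility s: [Cu^2+] = s, [OH^-] = 2s.
Ksp = [Cu^2+][OH^-]^2
Substituting: Ksp = s(2s)^2 = 4s^3
With s = 2.7 × 10^-7: Ksp = 7.9 × 10^-20

Ksp = 7.9 × 10^-20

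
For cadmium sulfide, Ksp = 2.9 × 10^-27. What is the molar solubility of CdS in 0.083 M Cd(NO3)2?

3.5 × 10^-26 M

CdS(s) ⇌ Cd^2+ + S^2-
Ksp = [Cd^2+][S^2-]
If s mol/L dissolves here, [Cd^2+] = 0.083 + s ≈ 0.083, [S^2-] = s (since Cd^2+ from Cd(NO3)2 dominates).
Ksp ≈ 0.083 × s
s = 3.5 × 10^-26 M
Check: s = 3.5 x 10^-26 ≪ 0.083, so the approximation is valid.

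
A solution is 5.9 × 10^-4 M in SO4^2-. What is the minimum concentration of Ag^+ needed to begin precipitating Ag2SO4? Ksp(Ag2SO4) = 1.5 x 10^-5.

[Ag^+] ≈ 1.6 × 10^-1 M

Ag2SO4(s) ⇌ 2 Ag^+(aq) + SO4^2-(aq)
Ksp = [Ag^+]^2[SO4^2-]
Precipitation begins when Q = Ksp. With [SO4^2-] = 5.9 × 10^-4 M:
1.5 x 10^-5 = (5.9 × 10^-4) × [Ag^+]^2
[Ag^+] = (1.5 x 10^-5 / 5.9 x 10^-4)^(1/2) = 1.6 × 10^-1 M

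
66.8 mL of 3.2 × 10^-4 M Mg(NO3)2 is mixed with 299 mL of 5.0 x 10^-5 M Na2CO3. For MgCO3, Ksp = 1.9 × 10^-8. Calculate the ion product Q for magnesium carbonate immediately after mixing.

Q ≈ 2.4 x 10^-9

Total volume = 66.8 + 299 = 365.8 mL.
[Mg^2+] = 3.2 × 10^-4 × (66.8/365.8) = 5.84 x 10^-5 M
[CO3^2-] = 5.0 x 10^-5 × (299/365.8) = 4.09 × 10^-5 M
MgCO3(s) ⇌ Mg^2+ + CO3^2-, so Q = [Mg^2+][CO3^2-]
Q = (5.84 x 10^-5)(4.09 x 10^-5) = 2.4 x 10^-9
Q < Ksp, so no precipitate of MgCO3 forms.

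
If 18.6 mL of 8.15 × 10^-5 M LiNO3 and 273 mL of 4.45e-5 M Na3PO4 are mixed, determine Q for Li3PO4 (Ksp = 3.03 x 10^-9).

Q = 5.85 × 10^-21

Total volume = 18.6 + 273 = 291.6 mL.
[Li^+] = 8.15 × 10^-5 × (18.6/291.6) = 5.199 × 10^-6 M
[PO4^3-] = 4.45 × 10^-5 × (273/291.6) = 4.166 × 10^-5 M
Li3PO4(s) ⇌ 3 Li^+(aq) + PO4^3-(aq), so Q = [Li^+]^3[PO4^3-]
Q = (5.199 × 10^-6)^3(4.166 × 10^-5) = 5.85 × 10^-21
Q < Ksp, so no precipitate of Li3PO4 forms.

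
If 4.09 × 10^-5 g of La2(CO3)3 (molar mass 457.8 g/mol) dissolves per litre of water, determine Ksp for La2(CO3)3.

Molar solubility s = (4.09 x 10^-5 g/L) / (457.8 g/mol) = 8.934 × 10^-8 M.
La2(CO3)3(s) <=> 2 La^3+ + 3 CO3^2-
If s mol/L of La2(CO3)3 dissolves, [La^3+] = 2s and [CO3^2-] = 3s.
Ksp = [La^3+]^2[CO3^2-]^3
Ksp = (2s)^2(3s)^3 = 108s^5
With s = 8.934 x 10^-8: Ksp = 6.15 × 10^-34

Ksp ≈ 6.15 × 10^-34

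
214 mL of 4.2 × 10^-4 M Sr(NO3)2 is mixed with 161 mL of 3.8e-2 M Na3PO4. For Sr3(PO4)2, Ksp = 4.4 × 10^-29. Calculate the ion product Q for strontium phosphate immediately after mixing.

Q = 3.7 × 10^-15

Total volume = 214 + 161 = 375 mL.
[Sr^2+] = 4.2 × 10^-4 × (214/375) = 2.40 × 10^-4 M
[PO4^3-] = 3.8 × 10^-2 × (161/375) = 1.63 × 10^-2 M
Sr3(PO4)2(s) <=> 3 Sr^2+ + 2 PO4^3-, so Q = [Sr^2+]^3[PO4^3-]^2
Q = (2.40 x 10^-4)^3(1.63 × 10^-2)^2 = 3.7 x 10^-15
Q > Ksp, so Sr3(PO4)2 will precipitate.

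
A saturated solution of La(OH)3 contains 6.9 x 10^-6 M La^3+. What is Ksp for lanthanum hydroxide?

Ksp = 6.1 × 10^-20

La(OH)3(s) ⇌ La^3+(aq) + 3 OH^-(aq)
Stoichiometry gives [OH^-] = (3/1)[La^3+] = 2.07 × 10^-5 M.
Ksp = [La^3+][OH^-]^3
Ksp = 6.9 × 10^-6 × (2.07 × 10^-5)^3 = 6.1 x 10^-20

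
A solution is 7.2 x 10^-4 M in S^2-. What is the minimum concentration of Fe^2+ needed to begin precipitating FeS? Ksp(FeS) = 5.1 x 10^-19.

FeS(s) <=> Fe^2+ + S^2-
Ksp = [Fe^2+][S^2-]
Precipitation begins when Q = Ksp. With [S^2-] = 7.2 x 10^-4 M:
5.1 x 10^-19 = (7.2 x 10^-4) × [Fe^2+]
[Fe^2+] = (5.1 x 10^-19 / 7.2 x 10^-4) = 7.1 × 10^-16 M

[Fe^2+] ≈ 7.1 x 10^-16 M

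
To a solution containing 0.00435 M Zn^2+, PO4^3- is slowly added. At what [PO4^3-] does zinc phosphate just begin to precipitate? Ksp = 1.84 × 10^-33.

[PO4^3-] ≈ 1.50 × 10^-13 M

Zn3(PO4)2(s) <=> 3 Zn^2+(aq) + 2 PO4^3-(aq)
Ksp = [Zn^2+]^3[PO4^3-]^2
Precipitation begins when Q = Ksp. With [Zn^2+] = 0.00435 M:
1.84 × 10^-33 = (0.00435)^3 × [PO4^3-]^2
[PO4^3-] = (1.84 × 10^-33 / 8.231 × 10^-8)^(1/2) = 1.50 × 10^-13 M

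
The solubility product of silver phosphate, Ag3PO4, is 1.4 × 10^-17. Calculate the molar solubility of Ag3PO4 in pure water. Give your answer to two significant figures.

Ag3PO4(s) ⇌ 3 Ag^+ + PO4^3-
Ksp = [Ag^+]^3[PO4^3-]
With molar solubility s: [Ag^+] = 3s, [PO4^3-] = s.
Substituting: Ksp = (3s)^3s = 27s^4
Solving, s = (1.4 × 10^-17/27)^(1/4) = 2.7 x 10^-5 M

2.7 x 10^-5 M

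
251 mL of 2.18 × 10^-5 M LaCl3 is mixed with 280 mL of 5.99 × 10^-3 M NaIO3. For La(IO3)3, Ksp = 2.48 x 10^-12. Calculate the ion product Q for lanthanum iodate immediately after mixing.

Total volume = 251 + 280 = 531 mL.
[La^3+] = 2.18 × 10^-5 × (251/531) = 1.030 x 10^-5 M
[IO3^-] = 5.99 x 10^-3 × (280/531) = 3.159 × 10^-3 M
La(IO3)3(s) ⇌ La^3+(aq) + 3 IO3^-(aq), so Q = [La^3+][IO3^-]^3
Q = (1.030 × 10^-5)(3.159 x 10^-3)^3 = 3.25 x 10^-13
Q < Ksp, so no precipitate of La(IO3)3 forms.

Q ≈ 3.25 × 10^-13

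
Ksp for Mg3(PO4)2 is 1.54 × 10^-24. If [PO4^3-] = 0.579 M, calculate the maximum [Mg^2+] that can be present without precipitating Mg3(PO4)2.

Mg3(PO4)2(s) ⇌ 3 Mg^2+(aq) + 2 PO4^3-(aq)
Ksp = [Mg^2+]^3[PO4^3-]^2
Precipitation begins when Q = Ksp. With [PO4^3-] = 0.579 M:
1.54 × 10^-24 = (0.579)^2 × [Mg^2+]^3
[Mg^2+] = (1.54 × 10^-24 / 3.352 × 10^-1)^(1/3) = 1.66 x 10^-8 M

1.66 x 10^-8 M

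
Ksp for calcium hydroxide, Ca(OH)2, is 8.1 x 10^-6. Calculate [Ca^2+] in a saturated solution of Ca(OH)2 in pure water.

Ca(OH)2(s) <=> Ca^2+(aq) + 2 OH^-(aq)
Ksp = [Ca^2+][OH^-]^2
With molar solubility s: [Ca^2+] = s, [OH^-] = 2s.
Substituting: Ksp = s(2s)^2 = 4s^3
s = (8.1 x 10^-6 / 4)^(1/3) = 1.27 x 10^-2 M
[Ca^2+] = s = 1.3 × 10^-2 M

[Ca^2+] = 1.3 × 10^-2 M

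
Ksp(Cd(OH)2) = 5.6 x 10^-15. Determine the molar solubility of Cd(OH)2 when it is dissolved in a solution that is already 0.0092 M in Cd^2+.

Cd(OH)2(s) <=> Cd^2+(aq) + 2 OH^-(aq)
Ksp = [Cd^2+][OH^-]^2
Let s = moles of Cd(OH)2 that dissolve per litre. [Cd^2+] = 0.0092 + s ≈ 0.0092, [OH^-] = 2s (since the Cd^2+ already present dominates).
Ksp ≈ 0.0092 × (2s)^2
s = 3.9 × 10^-7 M
Check: s = 3.9 × 10^-7 ≪ 0.0092, so the approximation is valid.

s = 3.9 × 10^-7 M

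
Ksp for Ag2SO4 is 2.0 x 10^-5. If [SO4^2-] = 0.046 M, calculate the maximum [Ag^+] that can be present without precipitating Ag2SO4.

0.021 M

Ag2SO4(s) ⇌ 2 Ag^+(aq) + SO4^2-(aq)
Ksp = [Ag^+]^2[SO4^2-]
Precipitation begins when Q = Ksp. With [SO4^2-] = 0.046 M:
2.0 x 10^-5 = (0.046) × [Ag^+]^2
[Ag^+] = (2.0 x 10^-5 / 4.6 × 10^-2)^(1/2) = 2.1 x 10^-2 M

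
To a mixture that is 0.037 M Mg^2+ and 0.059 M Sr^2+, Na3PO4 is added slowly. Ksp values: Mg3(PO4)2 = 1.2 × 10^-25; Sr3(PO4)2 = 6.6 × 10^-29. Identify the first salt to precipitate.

Sr3(PO4)2

Each salt begins to precipitate when Q = Ksp, i.e. when [PO4^3-] reaches its threshold.
For Mg3(PO4)2: 1.2 × 10^-25 = (0.037)^3 × [PO4^3-]^2  ⇒  [PO4^3-] = 4.9 x 10^-11 M.
For Sr3(PO4)2: 6.6 × 10^-29 = (0.059)^3 × [PO4^3-]^2  ⇒  [PO4^3-] = 5.7 x 10^-13 M.
The salt with the lower threshold [PO4^3-] precipitates first: Sr3(PO4)2.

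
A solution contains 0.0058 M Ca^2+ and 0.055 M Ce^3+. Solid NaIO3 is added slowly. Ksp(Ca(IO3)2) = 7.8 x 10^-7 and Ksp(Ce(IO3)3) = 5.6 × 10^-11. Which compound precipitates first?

Ce(IO3)3

Each salt begins to precipitate when Q = Ksp, i.e. when [IO3^-] reaches its threshold.
For Ca(IO3)2: 7.8 x 10^-7 = 0.0058 × [IO3^-]^2  ⇒  [IO3^-] = 1.2 × 10^-2 M.
For Ce(IO3)3: 5.6 × 10^-11 = 0.055 × [IO3^-]^3  ⇒  [IO3^-] = 1.0 × 10^-3 M.
The salt with the lower threshold [IO3^-] precipitates first: Ce(IO3)3.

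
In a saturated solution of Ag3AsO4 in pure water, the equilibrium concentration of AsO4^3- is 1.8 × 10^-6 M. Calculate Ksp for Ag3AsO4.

2.8e-22

Ag3AsO4(s) <=> 3 Ag^+ + AsO4^3-
Stoichiometry gives [Ag^+] = (3/1)[AsO4^3-] = 5.40 × 10^-6 M.
Ksp = [Ag^+]^3[AsO4^3-]
Ksp = (5.40 × 10^-6)^3 × 1.8 × 10^-6 = 2.8 x 10^-22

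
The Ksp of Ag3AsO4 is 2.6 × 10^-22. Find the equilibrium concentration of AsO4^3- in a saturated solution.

Ag3AsO4(s) ⇌ 3 Ag^+(aq) + AsO4^3-(aq)
Ksp = [Ag^+]^3[AsO4^3-]
For each mole of Ag3AsO4 that dissolves: [Ag^+] = 3s, [AsO4^3-] = s.
Substituting: Ksp = (3s)^3s = 27s^4
Solving, s = (2.6 × 10^-22/27)^(1/4) = 1.76 × 10^-6 M
[AsO4^3-] = s = 1.8 × 10^-6 M

1.8 x 10^-6 M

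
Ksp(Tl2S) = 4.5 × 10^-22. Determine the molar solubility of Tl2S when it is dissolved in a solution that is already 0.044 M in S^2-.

5.1 × 10^-11 M

Tl2S(s) <=> 2 Tl^+(aq) + S^2-(aq)
Ksp = [Tl^+]^2[S^2-]
Let s = moles of Tl2S that dissolve per litre. [Tl^+] = 2s, [S^2-] = 0.044 + s ≈ 0.044 (Ksp is small, so little additional dissolves).
Ksp ≈ (2s)^2 × 0.044
s = 5.1 × 10^-11 M
Check: s = 5.1 × 10^-11 ≪ 0.044, so the approximation is valid.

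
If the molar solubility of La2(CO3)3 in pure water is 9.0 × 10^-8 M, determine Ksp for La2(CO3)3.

La2(CO3)3(s) ⇌ 2 La^3+(aq) + 3 CO3^2-(aq)
If s mol/L of La2(CO3)3 dissolves, [La^3+] = 2s and [CO3^2-] = 3s.
Ksp = [La^3+]^2[CO3^2-]^3
Substituting: Ksp = (2s)^2(3s)^3 = 108s^5
With s = 9.0 × 10^-8: Ksp = 6.4 × 10^-34

Ksp = 6.4 x 10^-34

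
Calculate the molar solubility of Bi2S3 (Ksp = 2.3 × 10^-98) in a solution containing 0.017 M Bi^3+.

Bi2S3(s) ⇌ 2 Bi^3+(aq) + 3 S^2-(aq)
Ksp = [Bi^3+]^2[S^2-]^3
Let s = moles of Bi2S3 that dissolve per litre. [Bi^3+] = 0.017 + 2s ≈ 0.017, [S^2-] = 3s (common-ion effect: Bi^3+ is already 0.017 M).
Ksp ≈ (0.017)^2 × (3s)^3
s = 1.4 × 10^-32 M
Check: 2s = 2.9 × 10^-32 ≪ 0.017, so the approximation is valid.

s = 1.4e-32 M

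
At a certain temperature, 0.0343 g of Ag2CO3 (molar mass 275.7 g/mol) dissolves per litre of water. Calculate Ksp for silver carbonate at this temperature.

Molar solubility s = (3.43 x 10^-2 g/L) / (275.7 g/mol) = 1.244 × 10^-4 M.
Ag2CO3(s) ⇌ 2 Ag^+(aq) + CO3^2-(aq)
For each mole of Ag2CO3 that dissolves: [Ag^+] = 2s, [CO3^2-] = s.
Ksp = [Ag^+]^2[CO3^2-]
So Ksp = (2s)^2 × s = 4s^3
With s = 1.244 × 10^-4: Ksp = 7.70 × 10^-12

Ksp = 7.70 x 10^-12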